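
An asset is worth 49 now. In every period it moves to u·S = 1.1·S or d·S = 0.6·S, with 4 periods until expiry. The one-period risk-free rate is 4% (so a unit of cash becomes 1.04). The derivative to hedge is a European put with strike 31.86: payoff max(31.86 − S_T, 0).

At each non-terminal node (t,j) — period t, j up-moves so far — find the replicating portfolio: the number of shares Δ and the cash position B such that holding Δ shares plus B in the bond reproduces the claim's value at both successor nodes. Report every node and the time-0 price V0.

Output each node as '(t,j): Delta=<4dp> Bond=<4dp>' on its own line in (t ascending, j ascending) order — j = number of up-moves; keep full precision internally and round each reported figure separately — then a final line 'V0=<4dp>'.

Risk-neutral probability p* = (R−d)/(u−d) = (1.04−0.6)/(1.1−0.6) = 0.8800.
Terminal payoffs: V(4,0)=25.5096, V(4,1)=20.2176, V(4,2)=10.5156, V(4,3)=0.0000, V(4,4)=0.0000
Node (3,0) S=10.5840: V=(p*·20.2176+(1−p*)·25.5096)/1.04=20.0506; Δ=(20.2176−25.5096)/(11.6424−6.3504)=-1.0000; B=V−Δ·S=30.6346
Node (3,1) S=19.4040: V=(p*·10.5156+(1−p*)·20.2176)/1.04=11.2306; Δ=(10.5156−20.2176)/(21.3444−11.6424)=-1.0000; B=V−Δ·S=30.6346
Node (3,2) S=35.5740: V=(p*·0.0000+(1−p*)·10.5156)/1.04=1.2133; Δ=(0.0000−10.5156)/(39.1314−21.3444)=-0.5912; B=V−Δ·S=22.2445
Node (3,3) S=65.2190: V=(p*·0.0000+(1−p*)·0.0000)/1.04=0.0000; Δ=(0.0000−0.0000)/(71.7409−39.1314)=0.0000; B=V−Δ·S=0.0000
Node (2,0) S=17.6400: V=(p*·11.2306+(1−p*)·20.0506)/1.04=11.8164; Δ=(11.2306−20.0506)/(19.4040−10.5840)=-1.0000; B=V−Δ·S=29.4564
Node (2,1) S=32.3400: V=(p*·1.2133+(1−p*)·11.2306)/1.04=2.3225; Δ=(1.2133−11.2306)/(35.5740−19.4040)=-0.6195; B=V−Δ·S=22.3571
Node (2,2) S=59.2900: V=(p*·0.0000+(1−p*)·1.2133)/1.04=0.1400; Δ=(0.0000−1.2133)/(65.2190−35.5740)=-0.0409; B=V−Δ·S=2.5667
Node (1,0) S=29.4000: V=(p*·2.3225+(1−p*)·11.8164)/1.04=3.3286; Δ=(2.3225−11.8164)/(32.3400−17.6400)=-0.6458; B=V−Δ·S=22.3163
Node (1,1) S=53.9000: V=(p*·0.1400+(1−p*)·2.3225)/1.04=0.3864; Δ=(0.1400−2.3225)/(59.2900−32.3400)=-0.0810; B=V−Δ·S=4.7515
Node (0,0) S=49.0000: V=(p*·0.3864+(1−p*)·3.3286)/1.04=0.7111; Δ=(0.3864−3.3286)/(53.9000−29.4000)=-0.1201; B=V−Δ·S=6.5954
Each (Δ,B) replicates both successor values, so the strategy is self-financing and V0 is arbitrage-free.

(0,0): Delta=-0.1201 Bond=6.5954
(1,0): Delta=-0.6458 Bond=22.3163
(1,1): Delta=-0.0810 Bond=4.7515
(2,0): Delta=-1.0000 Bond=29.4564
(2,1): Delta=-0.6195 Bond=22.3571
(2,2): Delta=-0.0409 Bond=2.5667
(3,0): Delta=-1.0000 Bond=30.6346
(3,1): Delta=-1.0000 Bond=30.6346
(3,2): Delta=-0.5912 Bond=22.2445
(3,3): Delta=0.0000 Bond=0.0000
V0=0.7111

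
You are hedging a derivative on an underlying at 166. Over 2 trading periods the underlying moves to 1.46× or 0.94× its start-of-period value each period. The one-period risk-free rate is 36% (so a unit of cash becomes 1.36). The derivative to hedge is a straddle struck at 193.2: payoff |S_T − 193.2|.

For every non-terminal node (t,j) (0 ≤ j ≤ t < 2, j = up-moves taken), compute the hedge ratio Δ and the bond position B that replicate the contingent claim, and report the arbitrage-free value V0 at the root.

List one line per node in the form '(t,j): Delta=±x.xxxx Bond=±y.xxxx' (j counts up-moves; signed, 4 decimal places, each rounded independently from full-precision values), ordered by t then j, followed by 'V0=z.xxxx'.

(0,0): Delta=0.8476 Bond=-77.2931
(1,0): Delta=-0.1467 Bond=50.0303
(1,1): Delta=1.0000 Bond=-142.0588
V0=63.4054

Risk-neutral probability p* = (R−d)/(u−d) = (1.36−0.94)/(1.46−0.94) = 0.8077.
Terminal payoffs: V(2,0)=46.5224, V(2,1)=34.6184, V(2,2)=160.6456
(1,0): S=156.0400. Δ = (V_up−V_dn)/(S_up−S_dn) = (34.6184−46.5224)/(227.8184−146.6776) = -0.1467. V = [p*·34.6184 + (1−p*)·46.5224]/1.36 = 27.1380. B = V − Δ·S = 50.0303.
(1,1): S=242.3600. Δ = (V_up−V_dn)/(S_up−S_dn) = (160.6456−34.6184)/(353.8456−227.8184) = 1.0000. V = [p*·160.6456 + (1−p*)·34.6184]/1.36 = 100.3012. B = V − Δ·S = -142.0588.
(0,0): S=166.0000. Δ = (V_up−V_dn)/(S_up−S_dn) = (100.3012−27.1380)/(242.3600−156.0400) = 0.8476. V = [p*·100.3012 + (1−p*)·27.1380]/1.36 = 63.4054. B = V − Δ·S = -77.2931.
The time-0 hedge costs 63.4054, which is the no-arbitrage price.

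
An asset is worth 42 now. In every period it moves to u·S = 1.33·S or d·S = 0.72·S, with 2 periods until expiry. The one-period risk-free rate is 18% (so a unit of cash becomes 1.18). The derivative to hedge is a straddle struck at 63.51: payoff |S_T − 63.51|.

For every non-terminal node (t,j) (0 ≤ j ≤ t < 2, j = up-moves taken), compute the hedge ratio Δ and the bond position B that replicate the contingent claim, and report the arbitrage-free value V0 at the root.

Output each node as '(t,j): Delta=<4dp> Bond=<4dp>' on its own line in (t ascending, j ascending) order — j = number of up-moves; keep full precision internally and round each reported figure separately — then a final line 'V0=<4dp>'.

Risk-neutral probability p* = (R−d)/(u−d) = (1.18−0.72)/(1.33−0.72) = 0.7541.
Terminal values V(2,·): V(2,0)=41.7372, V(2,1)=23.2908, V(2,2)=10.7838
  t=1,j=0: stock 30.2400 → up 40.2192 (V=23.2908), down 21.7728 (V=41.7372). Price 23.5820; hedge Δ=-1.0000, bond B=53.8220.
  t=1,j=1: stock 55.8600 → up 74.2938 (V=10.7838), down 40.2192 (V=23.2908). Price 11.7452; hedge Δ=-0.3670, bond B=32.2484.
  t=0,j=0: stock 42.0000 → up 55.8600 (V=11.7452), down 30.2400 (V=23.5820). Price 12.4202; hedge Δ=-0.4620, bond B=31.8249.
The time-0 hedge costs 12.4202, which is the no-arbitrage price.

(0,0): Delta=-0.4620 Bond=31.8249
(1,0): Delta=-1.0000 Bond=53.8220
(1,1): Delta=-0.3670 Bond=32.2484
V0=12.4202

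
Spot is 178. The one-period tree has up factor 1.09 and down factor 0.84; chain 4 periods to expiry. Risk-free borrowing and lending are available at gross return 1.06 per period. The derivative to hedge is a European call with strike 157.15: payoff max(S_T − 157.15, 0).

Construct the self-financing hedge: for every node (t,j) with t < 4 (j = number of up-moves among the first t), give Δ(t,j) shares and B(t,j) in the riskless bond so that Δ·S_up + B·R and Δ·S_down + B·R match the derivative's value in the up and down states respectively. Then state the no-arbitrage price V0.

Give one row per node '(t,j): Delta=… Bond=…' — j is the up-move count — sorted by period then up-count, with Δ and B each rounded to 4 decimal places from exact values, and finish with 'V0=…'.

(0,0): Delta=0.9329 Bond=-111.8969
(1,0): Delta=0.6727 Bond=-79.7030
(1,1): Delta=0.9602 Bond=-123.9163
(2,0): Delta=0.0000 Bond=0.0000
(2,1): Delta=0.7434 Bond=-96.0058
(2,2): Delta=0.9830 Bond=-136.1711
(3,0): Delta=0.0000 Bond=0.0000
(3,1): Delta=0.0000 Bond=0.0000
(3,2): Delta=0.8215 Bond=-115.6434
(3,3): Delta=1.0000 Bond=-148.2547
V0=54.1570

No-arbitrage ⇒ martingale measure with p* = (R−d)/(u−d) = 0.8800.
Payoff layer (t=4): V(4,0)=0.0000, V(4,1)=0.0000, V(4,2)=0.0000, V(4,3)=36.4827, V(4,4)=94.1115
Node (3,0) S=105.5013: V=(p*·0.0000+(1−p*)·0.0000)/1.06=0.0000; Δ=(0.0000−0.0000)/(114.9964−88.6211)=0.0000; B=V−Δ·S=0.0000
Node (3,1) S=136.9005: V=(p*·0.0000+(1−p*)·0.0000)/1.06=0.0000; Δ=(0.0000−0.0000)/(149.2216−114.9964)=0.0000; B=V−Δ·S=0.0000
Node (3,2) S=177.6447: V=(p*·36.4827+(1−p*)·0.0000)/1.06=30.2876; Δ=(36.4827−0.0000)/(193.6327−149.2216)=0.8215; B=V−Δ·S=-115.6434
Node (3,3) S=230.5152: V=(p*·94.1115+(1−p*)·36.4827)/1.06=82.2604; Δ=(94.1115−36.4827)/(251.2615−193.6327)=1.0000; B=V−Δ·S=-148.2547
Node (2,0) S=125.5968: V=(p*·0.0000+(1−p*)·0.0000)/1.06=0.0000; Δ=(0.0000−0.0000)/(136.9005−105.5013)=0.0000; B=V−Δ·S=0.0000
Node (2,1) S=162.9768: V=(p*·30.2876+(1−p*)·0.0000)/1.06=25.1444; Δ=(30.2876−0.0000)/(177.6447−136.9005)=0.7434; B=V−Δ·S=-96.0058
Node (2,2) S=211.4818: V=(p*·82.2604+(1−p*)·30.2876)/1.06=71.7205; Δ=(82.2604−30.2876)/(230.5152−177.6447)=0.9830; B=V−Δ·S=-136.1711
Node (1,0) S=149.5200: V=(p*·25.1444+(1−p*)·0.0000)/1.06=20.8746; Δ=(25.1444−0.0000)/(162.9768−125.5968)=0.6727; B=V−Δ·S=-79.7030
Node (1,1) S=194.0200: V=(p*·71.7205+(1−p*)·25.1444)/1.06=62.3881; Δ=(71.7205−25.1444)/(211.4818−162.9768)=0.9602; B=V−Δ·S=-123.9163
Node (0,0) S=178.0000: V=(p*·62.3881+(1−p*)·20.8746)/1.06=54.1570; Δ=(62.3881−20.8746)/(194.0200−149.5200)=0.9329; B=V−Δ·S=-111.8969
The time-0 hedge costs 54.1570, which is the no-arbitrage price.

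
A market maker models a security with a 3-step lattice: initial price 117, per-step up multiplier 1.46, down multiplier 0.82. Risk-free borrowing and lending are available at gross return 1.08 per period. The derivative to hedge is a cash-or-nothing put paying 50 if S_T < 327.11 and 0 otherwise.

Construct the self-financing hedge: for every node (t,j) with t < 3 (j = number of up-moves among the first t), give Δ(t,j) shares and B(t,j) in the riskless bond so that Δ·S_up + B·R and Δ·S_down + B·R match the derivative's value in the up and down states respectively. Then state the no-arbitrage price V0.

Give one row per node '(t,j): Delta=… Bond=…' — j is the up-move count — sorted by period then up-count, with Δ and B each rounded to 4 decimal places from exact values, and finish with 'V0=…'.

(0,0): Delta=-0.0945 Bond=48.0847
(1,0): Delta=0.0000 Bond=42.8669
(1,1): Delta=-0.1720 Bond=65.1795
(2,0): Delta=0.0000 Bond=46.2963
(2,1): Delta=0.0000 Bond=46.2963
(2,2): Delta=-0.3133 Bond=105.6134
V0=37.0304

Risk-neutral probability p* = (R−d)/(u−d) = (1.08−0.82)/(1.46−0.82) = 0.4063.
Payoff layer (t=3): V(3,0)=50.0000, V(3,1)=50.0000, V(3,2)=50.0000, V(3,3)=0.0000
Node (2,0) S=78.6708: V=(p*·50.0000+(1−p*)·50.0000)/1.08=46.2963; Δ=(50.0000−50.0000)/(114.8594−64.5101)=0.0000; B=V−Δ·S=46.2963
Node (2,1) S=140.0724: V=(p*·50.0000+(1−p*)·50.0000)/1.08=46.2963; Δ=(50.0000−50.0000)/(204.5057−114.8594)=0.0000; B=V−Δ·S=46.2963
Node (2,2) S=249.3972: V=(p*·0.0000+(1−p*)·50.0000)/1.08=27.4884; Δ=(0.0000−50.0000)/(364.1199−204.5057)=-0.3133; B=V−Δ·S=105.6134
Node (1,0) S=95.9400: V=(p*·46.2963+(1−p*)·46.2963)/1.08=42.8669; Δ=(46.2963−46.2963)/(140.0724−78.6708)=0.0000; B=V−Δ·S=42.8669
Node (1,1) S=170.8200: V=(p*·27.4884+(1−p*)·46.2963)/1.08=35.7922; Δ=(27.4884−46.2963)/(249.3972−140.0724)=-0.1720; B=V−Δ·S=65.1795
Node (0,0) S=117.0000: V=(p*·35.7922+(1−p*)·42.8669)/1.08=37.0304; Δ=(35.7922−42.8669)/(170.8200−95.9400)=-0.0945; B=V−Δ·S=48.0847
Check: Δ(0,0)·S0 + B(0,0) = 37.0304 = V0.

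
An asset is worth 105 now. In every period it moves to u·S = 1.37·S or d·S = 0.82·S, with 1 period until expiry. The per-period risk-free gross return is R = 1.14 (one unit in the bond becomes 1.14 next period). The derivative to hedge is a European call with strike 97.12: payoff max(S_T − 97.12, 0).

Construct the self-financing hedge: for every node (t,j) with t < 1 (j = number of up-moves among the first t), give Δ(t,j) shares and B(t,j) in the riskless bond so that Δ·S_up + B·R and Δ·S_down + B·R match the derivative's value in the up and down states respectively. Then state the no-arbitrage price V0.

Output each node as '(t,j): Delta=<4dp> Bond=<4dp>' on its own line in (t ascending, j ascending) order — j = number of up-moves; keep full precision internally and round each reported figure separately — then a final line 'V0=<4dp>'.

Since d<R<u, set p* = (R−d)/(u−d) = 0.5818; price each node as the discounted p*-expectation of its children.
At expiry t=1: V(1,0)=0.0000, V(1,1)=46.7300
Node (0,0) S=105.0000: V=(p*·46.7300+(1−p*)·0.0000)/1.14=23.8494; Δ=(46.7300−0.0000)/(143.8500−86.1000)=0.8092; B=V−Δ·S=-61.1142
The time-0 hedge costs 23.8494, which is the no-arbitrage price.

(0,0): Delta=0.8092 Bond=-61.1142
V0=23.8494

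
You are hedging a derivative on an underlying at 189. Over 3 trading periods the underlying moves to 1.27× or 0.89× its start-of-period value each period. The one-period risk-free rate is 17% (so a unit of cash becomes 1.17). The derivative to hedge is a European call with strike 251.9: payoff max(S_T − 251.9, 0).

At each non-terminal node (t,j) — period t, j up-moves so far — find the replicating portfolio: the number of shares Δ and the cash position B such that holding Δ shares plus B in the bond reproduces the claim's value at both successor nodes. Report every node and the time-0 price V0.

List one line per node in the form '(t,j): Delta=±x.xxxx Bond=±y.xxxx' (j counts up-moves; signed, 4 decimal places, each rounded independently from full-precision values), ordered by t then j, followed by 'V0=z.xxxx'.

Risk-neutral probability p* = (R−d)/(u−d) = (1.17−0.89)/(1.27−0.89) = 0.7368.
Terminal payoffs: V(3,0)=0.0000, V(3,1)=0.0000, V(3,2)=19.4059, V(3,3)=135.2444
  t=2,j=0: stock 149.7069 → up 190.1278 (V=0.0000), down 133.2391 (V=0.0000). Price 0.0000; hedge Δ=0.0000, bond B=0.0000.
  t=2,j=1: stock 213.6267 → up 271.3059 (V=19.4059), down 190.1278 (V=0.0000). Price 12.2214; hedge Δ=0.2391, bond B=-38.8467.
  t=2,j=2: stock 304.8381 → up 387.1444 (V=135.2444), down 271.3059 (V=19.4059). Price 89.5390; hedge Δ=1.0000, bond B=-215.2991.
  t=1,j=0: stock 168.2100 → up 213.6267 (V=12.2214), down 149.7069 (V=0.0000). Price 7.6968; hedge Δ=0.1912, bond B=-24.4649.
  t=1,j=1: stock 240.0300 → up 304.8381 (V=89.5390), down 213.6267 (V=12.2214). Price 59.1387; hedge Δ=0.8477, bond B=-144.3285.
  t=0,j=0: stock 189.0000 → up 240.0300 (V=59.1387), down 168.2100 (V=7.6968). Price 38.9755; hedge Δ=0.7163, bond B=-96.3978.
Root portfolio cost Δ·189+B reproduces V0=38.9755.

(0,0): Delta=0.7163 Bond=-96.3978
(1,0): Delta=0.1912 Bond=-24.4649
(1,1): Delta=0.8477 Bond=-144.3285
(2,0): Delta=0.0000 Bond=0.0000
(2,1): Delta=0.2391 Bond=-38.8467
(2,2): Delta=1.0000 Bond=-215.2991
V0=38.9755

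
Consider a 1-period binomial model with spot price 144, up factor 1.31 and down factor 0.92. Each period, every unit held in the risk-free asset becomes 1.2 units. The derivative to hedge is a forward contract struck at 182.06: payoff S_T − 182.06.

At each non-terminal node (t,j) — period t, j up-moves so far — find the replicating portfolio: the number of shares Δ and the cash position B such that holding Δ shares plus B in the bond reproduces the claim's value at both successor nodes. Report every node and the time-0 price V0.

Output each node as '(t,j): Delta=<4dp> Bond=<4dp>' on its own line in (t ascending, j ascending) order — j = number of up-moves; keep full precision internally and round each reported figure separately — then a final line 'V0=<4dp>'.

(0,0): Delta=1.0000 Bond=-151.7167
V0=-7.7167

Under the risk-neutral measure, an up-move has probability p* = (R−d)/(u−d) = 0.7179 and values discount at R = 1.2.
At expiry t=1: V(1,0)=-49.5800, V(1,1)=6.5800
(0,0): S=144.0000. Δ = (V_up−V_dn)/(S_up−S_dn) = (6.5800−-49.5800)/(188.6400−132.4800) = 1.0000. V = [p*·6.5800 + (1−p*)·-49.5800]/1.2 = -7.7167. B = V − Δ·S = -151.7167.
Self-financing check: at every node Δ·S+B equals the discounted successor values.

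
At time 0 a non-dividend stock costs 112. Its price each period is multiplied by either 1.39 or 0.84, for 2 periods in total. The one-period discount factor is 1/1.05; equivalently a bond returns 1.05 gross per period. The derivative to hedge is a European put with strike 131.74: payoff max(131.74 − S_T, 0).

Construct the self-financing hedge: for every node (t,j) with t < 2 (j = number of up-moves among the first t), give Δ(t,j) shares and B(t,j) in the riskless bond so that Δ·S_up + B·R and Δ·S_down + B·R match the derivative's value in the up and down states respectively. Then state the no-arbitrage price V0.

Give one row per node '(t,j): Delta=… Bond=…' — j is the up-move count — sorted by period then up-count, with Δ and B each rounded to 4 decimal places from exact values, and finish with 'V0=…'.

(0,0): Delta=-0.5003 Bond=74.7158
(1,0): Delta=-1.0000 Bond=125.4667
(1,1): Delta=-0.0113 Bond=2.3318
V0=18.6861

Since d<R<u, set p* = (R−d)/(u−d) = 0.3818; price each node as the discounted p*-expectation of its children.
Terminal values V(2,·): V(2,0)=52.7128, V(2,1)=0.9688, V(2,2)=0.0000
  t=1,j=0: stock 94.0800 → up 130.7712 (V=0.9688), down 79.0272 (V=52.7128). Price 31.3867; hedge Δ=-1.0000, bond B=125.4667.
  t=1,j=1: stock 155.6800 → up 216.3952 (V=0.0000), down 130.7712 (V=0.9688). Price 0.5704; hedge Δ=-0.0113, bond B=2.3318.
  t=0,j=0: stock 112.0000 → up 155.6800 (V=0.5704), down 94.0800 (V=31.3867). Price 18.6861; hedge Δ=-0.5003, bond B=74.7158.
Check: Δ(0,0)·S0 + B(0,0) = 18.6861 = V0.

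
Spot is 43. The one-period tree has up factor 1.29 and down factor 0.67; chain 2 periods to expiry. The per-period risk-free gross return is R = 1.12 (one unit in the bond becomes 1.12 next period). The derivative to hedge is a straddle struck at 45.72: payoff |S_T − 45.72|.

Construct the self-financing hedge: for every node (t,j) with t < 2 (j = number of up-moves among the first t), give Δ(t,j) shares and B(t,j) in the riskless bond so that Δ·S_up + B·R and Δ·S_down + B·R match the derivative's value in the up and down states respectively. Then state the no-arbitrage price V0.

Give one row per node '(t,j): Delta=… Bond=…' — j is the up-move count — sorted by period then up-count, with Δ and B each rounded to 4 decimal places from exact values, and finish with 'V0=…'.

No-arbitrage ⇒ martingale measure with p* = (R−d)/(u−d) = 0.7258.
Terminal payoffs: V(2,0)=26.4173, V(2,1)=8.5551, V(2,2)=25.8363
(1,0): S=28.8100. Δ = (V_up−V_dn)/(S_up−S_dn) = (8.5551−26.4173)/(37.1649−19.3027) = -1.0000. V = [p*·8.5551 + (1−p*)·26.4173]/1.12 = 12.0114. B = V − Δ·S = 40.8214.
(1,1): S=55.4700. Δ = (V_up−V_dn)/(S_up−S_dn) = (25.8363−8.5551)/(71.5563−37.1649) = 0.5025. V = [p*·25.8363 + (1−p*)·8.5551]/1.12 = 18.8374. B = V − Δ·S = -9.0355.
(0,0): S=43.0000. Δ = (V_up−V_dn)/(S_up−S_dn) = (18.8374−12.0114)/(55.4700−28.8100) = 0.2560. V = [p*·18.8374 + (1−p*)·12.0114]/1.12 = 15.1480. B = V − Δ·S = 4.1384.
Root portfolio cost Δ·43+B reproduces V0=15.1480.

(0,0): Delta=0.2560 Bond=4.1384
(1,0): Delta=-1.0000 Bond=40.8214
(1,1): Delta=0.5025 Bond=-9.0355
V0=15.1480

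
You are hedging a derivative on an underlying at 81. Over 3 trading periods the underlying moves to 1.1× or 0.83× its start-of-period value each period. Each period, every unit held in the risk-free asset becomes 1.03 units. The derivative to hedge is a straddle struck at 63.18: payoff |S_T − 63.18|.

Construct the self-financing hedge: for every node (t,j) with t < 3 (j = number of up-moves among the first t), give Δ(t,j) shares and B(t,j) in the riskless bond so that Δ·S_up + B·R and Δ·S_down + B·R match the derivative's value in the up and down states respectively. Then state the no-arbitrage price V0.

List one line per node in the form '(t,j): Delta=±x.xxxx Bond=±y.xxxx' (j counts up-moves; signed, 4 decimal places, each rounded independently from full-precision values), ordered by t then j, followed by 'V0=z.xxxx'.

(0,0): Delta=0.8531 Bond=-44.8936
(1,0): Delta=0.4396 Bond=-18.4389
(1,1): Delta=0.9624 Bond=-55.9710
(2,0): Delta=-1.0000 Bond=61.3398
(2,1): Delta=0.8198 Bond=-47.1082
(2,2): Delta=1.0000 Bond=-61.3398
V0=24.2111

Risk-neutral probability p* = (R−d)/(u−d) = (1.03−0.83)/(1.1−0.83) = 0.7407.
At expiry t=3: V(3,0)=16.8653, V(3,1)=1.7990, V(3,2)=18.1683, V(3,3)=44.6310
(2,0): S=55.8009. Δ = (V_up−V_dn)/(S_up−S_dn) = (1.7990−16.8653)/(61.3810−46.3147) = -1.0000. V = [p*·1.7990 + (1−p*)·16.8653]/1.03 = 5.5389. B = V − Δ·S = 61.3398.
(2,1): S=73.9530. Δ = (V_up−V_dn)/(S_up−S_dn) = (18.1683−1.7990)/(81.3483−61.3810) = 0.8198. V = [p*·18.1683 + (1−p*)·1.7990]/1.03 = 13.5188. B = V − Δ·S = -47.1082.
(2,2): S=98.0100. Δ = (V_up−V_dn)/(S_up−S_dn) = (44.6310−18.1683)/(107.8110−81.3483) = 1.0000. V = [p*·44.6310 + (1−p*)·18.1683]/1.03 = 36.6702. B = V − Δ·S = -61.3398.
(1,0): S=67.2300. Δ = (V_up−V_dn)/(S_up−S_dn) = (13.5188−5.5389)/(73.9530−55.8009) = 0.4396. V = [p*·13.5188 + (1−p*)·5.5389]/1.03 = 11.1165. B = V − Δ·S = -18.4389.
(1,1): S=89.1000. Δ = (V_up−V_dn)/(S_up−S_dn) = (36.6702−13.5188)/(98.0100−73.9530) = 0.9624. V = [p*·36.6702 + (1−p*)·13.5188]/1.03 = 29.7747. B = V − Δ·S = -55.9710.
(0,0): S=81.0000. Δ = (V_up−V_dn)/(S_up−S_dn) = (29.7747−11.1165)/(89.1000−67.2300) = 0.8531. V = [p*·29.7747 + (1−p*)·11.1165]/1.03 = 24.2111. B = V − Δ·S = -44.8936.
Root portfolio cost Δ·81+B reproduces V0=24.2111.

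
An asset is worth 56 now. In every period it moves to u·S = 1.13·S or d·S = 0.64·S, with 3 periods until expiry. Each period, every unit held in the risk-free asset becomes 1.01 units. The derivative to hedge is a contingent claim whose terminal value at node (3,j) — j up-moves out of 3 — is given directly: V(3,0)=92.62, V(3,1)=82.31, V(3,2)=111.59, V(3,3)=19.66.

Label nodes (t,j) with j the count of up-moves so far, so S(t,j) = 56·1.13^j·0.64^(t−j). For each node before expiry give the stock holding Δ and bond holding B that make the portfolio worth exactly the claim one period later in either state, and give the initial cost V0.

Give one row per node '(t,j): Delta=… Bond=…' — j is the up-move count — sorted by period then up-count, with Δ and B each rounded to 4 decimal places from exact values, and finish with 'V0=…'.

Under the risk-neutral measure, an up-move has probability p* = (R−d)/(u−d) = 0.7551 and values discount at R = 1.01.
At expiry t=3: V(3,0)=92.6200, V(3,1)=82.3100, V(3,2)=111.5900, V(3,3)=19.6600
(2,0): S=22.9376. Δ = (V_up−V_dn)/(S_up−S_dn) = (82.3100−92.6200)/(25.9195−14.6801) = -0.9173. V = [p*·82.3100 + (1−p*)·92.6200]/1.01 = 83.9949. B = V − Δ·S = 105.0358.
(2,1): S=40.4992. Δ = (V_up−V_dn)/(S_up−S_dn) = (111.5900−82.3100)/(45.7641−25.9195) = 1.4755. V = [p*·111.5900 + (1−p*)·82.3100]/1.01 = 103.3855. B = V − Δ·S = 43.6304.
(2,2): S=71.5064. Δ = (V_up−V_dn)/(S_up−S_dn) = (19.6600−111.5900)/(80.8022−45.7641) = -2.6237. V = [p*·19.6600 + (1−p*)·111.5900]/1.01 = 41.7559. B = V − Δ·S = 229.3682.
(1,0): S=35.8400. Δ = (V_up−V_dn)/(S_up−S_dn) = (103.3855−83.9949)/(40.4992−22.9376) = 1.1041. V = [p*·103.3855 + (1−p*)·83.9949]/1.01 = 97.6602. B = V − Δ·S = 58.0876.
(1,1): S=63.2800. Δ = (V_up−V_dn)/(S_up−S_dn) = (41.7559−103.3855)/(71.5064−40.4992) = -1.9876. V = [p*·41.7559 + (1−p*)·103.3855]/1.01 = 56.2860. B = V − Δ·S = 182.0608.
(0,0): S=56.0000. Δ = (V_up−V_dn)/(S_up−S_dn) = (56.2860−97.6602)/(63.2800−35.8400) = -1.5078. V = [p*·56.2860 + (1−p*)·97.6602]/1.01 = 65.7609. B = V − Δ·S = 150.1980.
Root portfolio cost Δ·56+B reproduces V0=65.7609.

(0,0): Delta=-1.5078 Bond=150.1980
(1,0): Delta=1.1041 Bond=58.0876
(1,1): Delta=-1.9876 Bond=182.0608
(2,0): Delta=-0.9173 Bond=105.0358
(2,1): Delta=1.4755 Bond=43.6304
(2,2): Delta=-2.6237 Bond=229.3682
V0=65.7609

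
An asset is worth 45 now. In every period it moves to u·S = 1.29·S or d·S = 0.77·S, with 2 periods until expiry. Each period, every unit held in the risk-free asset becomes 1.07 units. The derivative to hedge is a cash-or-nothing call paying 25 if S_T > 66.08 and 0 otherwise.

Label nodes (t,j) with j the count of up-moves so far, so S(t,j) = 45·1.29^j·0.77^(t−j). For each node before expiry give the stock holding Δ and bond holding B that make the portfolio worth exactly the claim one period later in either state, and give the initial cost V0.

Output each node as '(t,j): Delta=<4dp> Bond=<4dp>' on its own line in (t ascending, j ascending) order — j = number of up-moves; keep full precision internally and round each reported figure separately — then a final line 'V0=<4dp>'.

(0,0): Delta=0.5760 Bond=-18.6542
(1,0): Delta=0.0000 Bond=0.0000
(1,1): Delta=0.8282 Bond=-34.5974
V0=7.2679

No-arbitrage ⇒ martingale measure with p* = (R−d)/(u−d) = 0.5769.
At expiry t=2: V(2,0)=0.0000, V(2,1)=0.0000, V(2,2)=25.0000
Node (1,0) S=34.6500: V=(p*·0.0000+(1−p*)·0.0000)/1.07=0.0000; Δ=(0.0000−0.0000)/(44.6985−26.6805)=0.0000; B=V−Δ·S=0.0000
Node (1,1) S=58.0500: V=(p*·25.0000+(1−p*)·0.0000)/1.07=13.4795; Δ=(25.0000−0.0000)/(74.8845−44.6985)=0.8282; B=V−Δ·S=-34.5974
Node (0,0) S=45.0000: V=(p*·13.4795+(1−p*)·0.0000)/1.07=7.2679; Δ=(13.4795−0.0000)/(58.0500−34.6500)=0.5760; B=V−Δ·S=-18.6542
Each (Δ,B) replicates both successor values, so the strategy is self-financing and V0 is arbitrage-free.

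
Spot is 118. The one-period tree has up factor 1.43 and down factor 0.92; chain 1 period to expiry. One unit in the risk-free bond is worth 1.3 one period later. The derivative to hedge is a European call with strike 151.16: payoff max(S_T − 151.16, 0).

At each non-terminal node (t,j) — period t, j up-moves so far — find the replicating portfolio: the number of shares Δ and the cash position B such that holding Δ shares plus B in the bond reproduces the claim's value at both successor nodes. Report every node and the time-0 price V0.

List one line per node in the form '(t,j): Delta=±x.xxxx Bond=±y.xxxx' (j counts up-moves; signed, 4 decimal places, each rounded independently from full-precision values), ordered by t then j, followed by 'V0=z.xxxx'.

Since d<R<u, set p* = (R−d)/(u−d) = 0.7451; price each node as the discounted p*-expectation of its children.
At expiry t=1: V(1,0)=0.0000, V(1,1)=17.5800
(0,0): S=118.0000. Δ = (V_up−V_dn)/(S_up−S_dn) = (17.5800−0.0000)/(168.7400−108.5600) = 0.2921. V = [p*·17.5800 + (1−p*)·0.0000]/1.3 = 10.0760. B = V − Δ·S = -24.3946.
Each (Δ,B) replicates both successor values, so the strategy is self-financing and V0 is arbitrage-free.

(0,0): Delta=0.2921 Bond=-24.3946
V0=10.0760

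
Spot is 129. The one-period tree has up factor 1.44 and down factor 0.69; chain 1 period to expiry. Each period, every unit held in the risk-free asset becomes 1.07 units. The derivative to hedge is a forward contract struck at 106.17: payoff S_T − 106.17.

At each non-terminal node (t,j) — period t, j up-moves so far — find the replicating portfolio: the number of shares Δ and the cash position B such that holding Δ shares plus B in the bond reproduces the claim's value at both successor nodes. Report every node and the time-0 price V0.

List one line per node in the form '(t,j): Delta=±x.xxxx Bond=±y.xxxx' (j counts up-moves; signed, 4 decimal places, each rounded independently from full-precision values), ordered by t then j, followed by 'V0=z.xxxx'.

The replicating-portfolio and risk-neutral prices coincide; use p* = (1.07−0.69)/(1.44−0.69) = 0.5067 for the latter.
Terminal values V(1,·): V(1,0)=-17.1600, V(1,1)=79.5900
(0,0): S=129.0000. Δ = (V_up−V_dn)/(S_up−S_dn) = (79.5900−-17.1600)/(185.7600−89.0100) = 1.0000. V = [p*·79.5900 + (1−p*)·-17.1600]/1.07 = 29.7757. B = V − Δ·S = -99.2243.
The time-0 hedge costs 29.7757, which is the no-arbitrage price.

(0,0): Delta=1.0000 Bond=-99.2243
V0=29.7757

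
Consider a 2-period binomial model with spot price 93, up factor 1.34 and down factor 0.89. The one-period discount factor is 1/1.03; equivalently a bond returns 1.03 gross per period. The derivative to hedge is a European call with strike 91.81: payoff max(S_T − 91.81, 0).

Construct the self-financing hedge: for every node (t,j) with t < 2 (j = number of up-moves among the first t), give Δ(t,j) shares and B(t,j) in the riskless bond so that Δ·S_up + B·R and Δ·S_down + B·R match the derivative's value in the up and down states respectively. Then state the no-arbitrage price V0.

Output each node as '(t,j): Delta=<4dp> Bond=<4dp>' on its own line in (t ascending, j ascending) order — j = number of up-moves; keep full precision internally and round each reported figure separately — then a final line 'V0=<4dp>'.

The replicating-portfolio and risk-neutral prices coincide; use p* = (1.03−0.89)/(1.34−0.89) = 0.3111 for the latter.
At expiry t=2: V(2,0)=0.0000, V(2,1)=19.1018, V(2,2)=75.1808
Node (1,0) S=82.7700: V=(p*·19.1018+(1−p*)·0.0000)/1.03=5.7697; Δ=(19.1018−0.0000)/(110.9118−73.6653)=0.5128; B=V−Δ·S=-36.6788
Node (1,1) S=124.6200: V=(p*·75.1808+(1−p*)·19.1018)/1.03=35.4841; Δ=(75.1808−19.1018)/(166.9908−110.9118)=1.0000; B=V−Δ·S=-89.1359
Node (0,0) S=93.0000: V=(p*·35.4841+(1−p*)·5.7697)/1.03=14.5769; Δ=(35.4841−5.7697)/(124.6200−82.7700)=0.7100; B=V−Δ·S=-51.4551
Each (Δ,B) replicates both successor values, so the strategy is self-financing and V0 is arbitrage-free.

(0,0): Delta=0.7100 Bond=-51.4551
(1,0): Delta=0.5128 Bond=-36.6788
(1,1): Delta=1.0000 Bond=-89.1359
V0=14.5769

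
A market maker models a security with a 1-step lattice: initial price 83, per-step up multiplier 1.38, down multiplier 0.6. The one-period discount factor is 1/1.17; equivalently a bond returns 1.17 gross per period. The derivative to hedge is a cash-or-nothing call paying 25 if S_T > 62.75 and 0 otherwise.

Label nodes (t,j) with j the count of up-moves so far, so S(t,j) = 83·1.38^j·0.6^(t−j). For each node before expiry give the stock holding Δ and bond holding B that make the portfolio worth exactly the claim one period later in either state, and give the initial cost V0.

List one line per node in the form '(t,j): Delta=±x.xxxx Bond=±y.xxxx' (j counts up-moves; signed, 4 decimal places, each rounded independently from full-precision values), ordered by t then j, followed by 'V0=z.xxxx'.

(0,0): Delta=0.3862 Bond=-16.4366
V0=15.6147

Under the risk-neutral measure, an up-move has probability p* = (R−d)/(u−d) = 0.7308 and values discount at R = 1.17.
Payoff layer (t=1): V(1,0)=0.0000, V(1,1)=25.0000
  t=0,j=0: stock 83.0000 → up 114.5400 (V=25.0000), down 49.8000 (V=0.0000). Price 15.6147; hedge Δ=0.3862, bond B=-16.4366.
Root portfolio cost Δ·83+B reproduces V0=15.6147.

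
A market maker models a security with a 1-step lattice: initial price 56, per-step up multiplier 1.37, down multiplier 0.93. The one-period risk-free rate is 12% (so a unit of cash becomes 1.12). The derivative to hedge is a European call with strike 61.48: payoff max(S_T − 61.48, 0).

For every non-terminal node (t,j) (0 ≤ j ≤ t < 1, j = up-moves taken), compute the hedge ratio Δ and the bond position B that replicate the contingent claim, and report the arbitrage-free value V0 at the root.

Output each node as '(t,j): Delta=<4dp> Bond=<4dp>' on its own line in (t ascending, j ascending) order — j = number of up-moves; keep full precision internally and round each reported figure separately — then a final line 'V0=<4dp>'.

(0,0): Delta=0.6185 Bond=-28.7606
V0=5.8758

The replicating-portfolio and risk-neutral prices coincide; use p* = (1.12−0.93)/(1.37−0.93) = 0.4318 for the latter.
Terminal values V(1,·): V(1,0)=0.0000, V(1,1)=15.2400
  t=0,j=0: stock 56.0000 → up 76.7200 (V=15.2400), down 52.0800 (V=0.0000). Price 5.8758; hedge Δ=0.6185, bond B=-28.7606.
Check: Δ(0,0)·S0 + B(0,0) = 5.8758 = V0.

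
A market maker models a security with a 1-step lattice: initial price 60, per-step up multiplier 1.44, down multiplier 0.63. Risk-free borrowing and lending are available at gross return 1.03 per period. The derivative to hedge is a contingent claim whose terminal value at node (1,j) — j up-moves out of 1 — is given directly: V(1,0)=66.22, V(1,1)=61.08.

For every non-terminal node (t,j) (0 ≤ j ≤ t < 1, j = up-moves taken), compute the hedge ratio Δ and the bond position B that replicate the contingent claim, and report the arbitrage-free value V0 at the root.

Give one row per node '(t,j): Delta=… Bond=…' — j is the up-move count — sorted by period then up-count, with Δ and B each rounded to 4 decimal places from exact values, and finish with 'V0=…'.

(0,0): Delta=-0.1058 Bond=68.1726
V0=61.8269

Risk-neutral probability p* = (R−d)/(u−d) = (1.03−0.63)/(1.44−0.63) = 0.4938.
At expiry t=1: V(1,0)=66.2200, V(1,1)=61.0800
(0,0): S=60.0000. Δ = (V_up−V_dn)/(S_up−S_dn) = (61.0800−66.2200)/(86.4000−37.8000) = -0.1058. V = [p*·61.0800 + (1−p*)·66.2200]/1.03 = 61.8269. B = V − Δ·S = 68.1726.
Root portfolio cost Δ·60+B reproduces V0=61.8269.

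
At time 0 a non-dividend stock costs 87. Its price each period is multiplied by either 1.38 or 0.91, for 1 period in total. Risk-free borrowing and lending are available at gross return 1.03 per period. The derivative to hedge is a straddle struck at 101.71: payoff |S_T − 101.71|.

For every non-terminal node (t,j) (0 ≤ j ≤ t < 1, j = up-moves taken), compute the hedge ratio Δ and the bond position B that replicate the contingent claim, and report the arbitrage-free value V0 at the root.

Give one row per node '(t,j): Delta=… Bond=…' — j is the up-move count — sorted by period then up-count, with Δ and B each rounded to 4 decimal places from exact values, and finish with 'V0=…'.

(0,0): Delta=-0.1025 Bond=29.7598
V0=20.8449

Under the risk-neutral measure, an up-move has probability p* = (R−d)/(u−d) = 0.2553 and values discount at R = 1.03.
At expiry t=1: V(1,0)=22.5400, V(1,1)=18.3500
Node (0,0) S=87.0000: V=(p*·18.3500+(1−p*)·22.5400)/1.03=20.8449; Δ=(18.3500−22.5400)/(120.0600−79.1700)=-0.1025; B=V−Δ·S=29.7598
Check: Δ(0,0)·S0 + B(0,0) = 20.8449 = V0.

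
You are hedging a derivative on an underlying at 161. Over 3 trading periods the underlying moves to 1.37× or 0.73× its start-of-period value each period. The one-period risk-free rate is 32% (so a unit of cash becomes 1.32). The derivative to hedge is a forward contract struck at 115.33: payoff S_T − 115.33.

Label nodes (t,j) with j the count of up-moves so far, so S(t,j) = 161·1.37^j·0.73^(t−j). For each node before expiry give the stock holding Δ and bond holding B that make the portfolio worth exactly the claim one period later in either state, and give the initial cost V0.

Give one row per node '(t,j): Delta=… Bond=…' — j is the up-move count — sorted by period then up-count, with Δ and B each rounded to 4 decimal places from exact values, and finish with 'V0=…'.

(0,0): Delta=1.0000 Bond=-50.1442
(1,0): Delta=1.0000 Bond=-66.1903
(1,1): Delta=1.0000 Bond=-66.1903
(2,0): Delta=1.0000 Bond=-87.3712
(2,1): Delta=1.0000 Bond=-87.3712
(2,2): Delta=1.0000 Bond=-87.3712
V0=110.8558

Risk-neutral probability p* = (R−d)/(u−d) = (1.32−0.73)/(1.37−0.73) = 0.9219.
Terminal payoffs: V(3,0)=-52.6983, V(3,1)=2.2118, V(3,2)=105.2621, V(3,3)=298.6578
Node (2,0) S=85.7969: V=(p*·2.2118+(1−p*)·-52.6983)/1.32=-1.5743; Δ=(2.2118−-52.6983)/(117.5418−62.6317)=1.0000; B=V−Δ·S=-87.3712
Node (2,1) S=161.0161: V=(p*·105.2621+(1−p*)·2.2118)/1.32=73.6449; Δ=(105.2621−2.2118)/(220.5921−117.5418)=1.0000; B=V−Δ·S=-87.3712
Node (2,2) S=302.1809: V=(p*·298.6578+(1−p*)·105.2621)/1.32=214.8097; Δ=(298.6578−105.2621)/(413.9878−220.5921)=1.0000; B=V−Δ·S=-87.3712
Node (1,0) S=117.5300: V=(p*·73.6449+(1−p*)·-1.5743)/1.32=51.3397; Δ=(73.6449−-1.5743)/(161.0161−85.7969)=1.0000; B=V−Δ·S=-66.1903
Node (1,1) S=220.5700: V=(p*·214.8097+(1−p*)·73.6449)/1.32=154.3797; Δ=(214.8097−73.6449)/(302.1809−161.0161)=1.0000; B=V−Δ·S=-66.1903
Node (0,0) S=161.0000: V=(p*·154.3797+(1−p*)·51.3397)/1.32=110.8558; Δ=(154.3797−51.3397)/(220.5700−117.5300)=1.0000; B=V−Δ·S=-50.1442
Root portfolio cost Δ·161+B reproduces V0=110.8558.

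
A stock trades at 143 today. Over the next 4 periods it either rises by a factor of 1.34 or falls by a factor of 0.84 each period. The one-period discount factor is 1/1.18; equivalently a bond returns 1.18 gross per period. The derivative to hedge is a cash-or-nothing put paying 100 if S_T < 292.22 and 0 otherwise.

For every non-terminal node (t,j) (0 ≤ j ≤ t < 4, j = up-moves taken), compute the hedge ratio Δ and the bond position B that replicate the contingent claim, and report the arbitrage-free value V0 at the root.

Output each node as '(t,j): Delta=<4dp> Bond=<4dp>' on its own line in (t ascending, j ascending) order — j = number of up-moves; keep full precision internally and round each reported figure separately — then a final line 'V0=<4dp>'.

(0,0): Delta=-0.2677 Bond=78.8252
(1,0): Delta=0.0000 Bond=60.8631
(1,1): Delta=-0.3466 Bond=108.1435
(2,0): Delta=0.0000 Bond=71.8184
(2,1): Delta=0.0000 Bond=71.8184
(2,2): Delta=-0.4489 Bond=153.8638
(3,0): Delta=0.0000 Bond=84.7458
(3,1): Delta=0.0000 Bond=84.7458
(3,2): Delta=0.0000 Bond=84.7458
(3,3): Delta=-0.5813 Bond=227.1186
V0=40.5506

Risk-neutral probability p* = (R−d)/(u−d) = (1.18−0.84)/(1.34−0.84) = 0.6800.
Terminal values V(4,·): V(4,0)=100.0000, V(4,1)=100.0000, V(4,2)=100.0000, V(4,3)=100.0000, V(4,4)=0.0000
(3,0): S=84.7567. Δ = (V_up−V_dn)/(S_up−S_dn) = (100.0000−100.0000)/(113.5739−71.1956) = 0.0000. V = [p*·100.0000 + (1−p*)·100.0000]/1.18 = 84.7458. B = V − Δ·S = 84.7458.
(3,1): S=135.2071. Δ = (V_up−V_dn)/(S_up−S_dn) = (100.0000−100.0000)/(181.1775−113.5739) = 0.0000. V = [p*·100.0000 + (1−p*)·100.0000]/1.18 = 84.7458. B = V − Δ·S = 84.7458.
(3,2): S=215.6875. Δ = (V_up−V_dn)/(S_up−S_dn) = (100.0000−100.0000)/(289.0212−181.1775) = 0.0000. V = [p*·100.0000 + (1−p*)·100.0000]/1.18 = 84.7458. B = V − Δ·S = 84.7458.
(3,3): S=344.0729. Δ = (V_up−V_dn)/(S_up−S_dn) = (0.0000−100.0000)/(461.0576−289.0212) = -0.5813. V = [p*·0.0000 + (1−p*)·100.0000]/1.18 = 27.1186. B = V − Δ·S = 227.1186.
(2,0): S=100.9008. Δ = (V_up−V_dn)/(S_up−S_dn) = (84.7458−84.7458)/(135.2071−84.7567) = 0.0000. V = [p*·84.7458 + (1−p*)·84.7458]/1.18 = 71.8184. B = V − Δ·S = 71.8184.
(2,1): S=160.9608. Δ = (V_up−V_dn)/(S_up−S_dn) = (84.7458−84.7458)/(215.6875−135.2071) = 0.0000. V = [p*·84.7458 + (1−p*)·84.7458]/1.18 = 71.8184. B = V − Δ·S = 71.8184.
(2,2): S=256.7708. Δ = (V_up−V_dn)/(S_up−S_dn) = (27.1186−84.7458)/(344.0729−215.6875) = -0.4489. V = [p*·27.1186 + (1−p*)·84.7458]/1.18 = 38.6096. B = V − Δ·S = 153.8638.
(1,0): S=120.1200. Δ = (V_up−V_dn)/(S_up−S_dn) = (71.8184−71.8184)/(160.9608−100.9008) = 0.0000. V = [p*·71.8184 + (1−p*)·71.8184]/1.18 = 60.8631. B = V − Δ·S = 60.8631.
(1,1): S=191.6200. Δ = (V_up−V_dn)/(S_up−S_dn) = (38.6096−71.8184)/(256.7708−160.9608) = -0.3466. V = [p*·38.6096 + (1−p*)·71.8184]/1.18 = 41.7258. B = V − Δ·S = 108.1435.
(0,0): S=143.0000. Δ = (V_up−V_dn)/(S_up−S_dn) = (41.7258−60.8631)/(191.6200−120.1200) = -0.2677. V = [p*·41.7258 + (1−p*)·60.8631]/1.18 = 40.5506. B = V − Δ·S = 78.8252.
Self-financing check: at every node Δ·S+B equals the discounted successor values.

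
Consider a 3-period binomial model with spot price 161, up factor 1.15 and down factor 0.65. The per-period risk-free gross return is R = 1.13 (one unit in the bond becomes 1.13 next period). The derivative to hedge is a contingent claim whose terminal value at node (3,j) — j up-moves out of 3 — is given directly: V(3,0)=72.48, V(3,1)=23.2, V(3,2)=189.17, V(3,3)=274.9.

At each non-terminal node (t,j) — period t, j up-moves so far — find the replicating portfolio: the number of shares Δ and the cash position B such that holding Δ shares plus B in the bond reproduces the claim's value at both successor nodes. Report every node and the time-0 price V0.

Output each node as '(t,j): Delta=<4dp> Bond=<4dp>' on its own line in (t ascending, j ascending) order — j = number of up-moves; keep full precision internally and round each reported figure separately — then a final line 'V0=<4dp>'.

Since d<R<u, set p* = (R−d)/(u−d) = 0.9600; price each node as the discounted p*-expectation of its children.
Payoff layer (t=3): V(3,0)=72.4800, V(3,1)=23.2000, V(3,2)=189.1700, V(3,3)=274.9000
(2,0): S=68.0225. Δ = (V_up−V_dn)/(S_up−S_dn) = (23.2000−72.4800)/(78.2259−44.2146) = -1.4489. V = [p*·23.2000 + (1−p*)·72.4800]/1.13 = 22.2754. B = V − Δ·S = 120.8354.
(2,1): S=120.3475. Δ = (V_up−V_dn)/(S_up−S_dn) = (189.1700−23.2000)/(138.3996−78.2259) = 2.7582. V = [p*·189.1700 + (1−p*)·23.2000]/1.13 = 161.5320. B = V − Δ·S = -170.4080.
(2,2): S=212.9225. Δ = (V_up−V_dn)/(S_up−S_dn) = (274.9000−189.1700)/(244.8609−138.3996) = 0.8053. V = [p*·274.9000 + (1−p*)·189.1700]/1.13 = 240.2396. B = V − Δ·S = 68.7796.
(1,0): S=104.6500. Δ = (V_up−V_dn)/(S_up−S_dn) = (161.5320−22.2754)/(120.3475−68.0225) = 2.6614. V = [p*·161.5320 + (1−p*)·22.2754]/1.13 = 138.0193. B = V − Δ·S = -140.4940.
(1,1): S=185.1500. Δ = (V_up−V_dn)/(S_up−S_dn) = (240.2396−161.5320)/(212.9225−120.3475) = 0.8502. V = [p*·240.2396 + (1−p*)·161.5320]/1.13 = 209.8153. B = V − Δ·S = 52.4001.
(0,0): S=161.0000. Δ = (V_up−V_dn)/(S_up−S_dn) = (209.8153−138.0193)/(185.1500−104.6500) = 0.8919. V = [p*·209.8153 + (1−p*)·138.0193]/1.13 = 183.1358. B = V − Δ·S = 39.5437.
Self-financing check: at every node Δ·S+B equals the discounted successor values.

(0,0): Delta=0.8919 Bond=39.5437
(1,0): Delta=2.6614 Bond=-140.4940
(1,1): Delta=0.8502 Bond=52.4001
(2,0): Delta=-1.4489 Bond=120.8354
(2,1): Delta=2.7582 Bond=-170.4080
(2,2): Delta=0.8053 Bond=68.7796
V0=183.1358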